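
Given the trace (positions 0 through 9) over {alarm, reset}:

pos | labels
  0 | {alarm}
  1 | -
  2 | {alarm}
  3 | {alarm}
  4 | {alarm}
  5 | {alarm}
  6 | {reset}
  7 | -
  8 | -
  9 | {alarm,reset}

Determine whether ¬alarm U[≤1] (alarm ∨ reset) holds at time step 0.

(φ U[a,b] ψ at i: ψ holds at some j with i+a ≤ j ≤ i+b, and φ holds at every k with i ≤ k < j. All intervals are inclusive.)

Need some j in [0,1] with (alarm ∨ reset), and ¬alarm at every k in [0,j-1].
  j=0: (alarm ∨ reset) holds; no prefix to check → satisfied.

True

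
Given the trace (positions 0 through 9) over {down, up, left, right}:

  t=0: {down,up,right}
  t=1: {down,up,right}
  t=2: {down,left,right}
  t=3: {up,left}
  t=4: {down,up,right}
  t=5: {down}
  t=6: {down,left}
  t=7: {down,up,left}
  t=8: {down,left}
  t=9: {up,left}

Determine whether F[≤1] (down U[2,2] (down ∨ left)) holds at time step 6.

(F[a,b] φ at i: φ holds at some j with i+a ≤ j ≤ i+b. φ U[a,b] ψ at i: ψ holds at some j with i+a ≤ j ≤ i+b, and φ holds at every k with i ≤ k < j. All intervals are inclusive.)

Holds

Check (down U[2,2] (down ∨ left)) at each j in [6,7]:
  j=6: holds
  j=7: holds
Found at j=6 → formula holds.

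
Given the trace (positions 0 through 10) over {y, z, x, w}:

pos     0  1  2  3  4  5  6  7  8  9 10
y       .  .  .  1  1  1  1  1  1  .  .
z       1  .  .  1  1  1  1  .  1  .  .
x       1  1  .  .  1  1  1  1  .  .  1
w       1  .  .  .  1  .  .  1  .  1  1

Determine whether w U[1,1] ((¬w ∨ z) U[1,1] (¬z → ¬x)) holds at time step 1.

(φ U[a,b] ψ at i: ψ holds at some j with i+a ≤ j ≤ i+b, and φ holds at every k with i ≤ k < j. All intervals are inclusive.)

False

Need some j in [2,2] with ((¬w ∨ z) U[1,1] (¬z → ¬x)), and w at every k in [1,j-1].
  j=2: ((¬w ∨ z) U[1,1] (¬z → ¬x)) holds, but w fails at k=1 → not this j.
No j in the window works → until fails.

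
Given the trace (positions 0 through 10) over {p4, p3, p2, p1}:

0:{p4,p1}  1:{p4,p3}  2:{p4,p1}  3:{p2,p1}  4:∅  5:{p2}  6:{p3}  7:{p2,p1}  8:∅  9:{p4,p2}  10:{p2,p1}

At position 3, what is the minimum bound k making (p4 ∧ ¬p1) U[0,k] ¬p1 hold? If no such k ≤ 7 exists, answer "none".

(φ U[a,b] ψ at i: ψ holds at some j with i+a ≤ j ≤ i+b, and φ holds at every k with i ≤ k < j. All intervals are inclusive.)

none

Need earliest j ≥ 3 with ¬p1, and (p4 ∧ ¬p1) at every k in [3,j-1].
  j=3: rhs fails.
  j=4: rhs holds but lhs fails at k=3.
  j=5: rhs holds but lhs fails at k=3.
  j=6: rhs holds but lhs fails at k=3.
  j=7: rhs fails.
  j=8: rhs holds but lhs fails at k=3.
  j=9: rhs holds but lhs fails at k=3.
  j=10: rhs fails.
No witness within the range → none.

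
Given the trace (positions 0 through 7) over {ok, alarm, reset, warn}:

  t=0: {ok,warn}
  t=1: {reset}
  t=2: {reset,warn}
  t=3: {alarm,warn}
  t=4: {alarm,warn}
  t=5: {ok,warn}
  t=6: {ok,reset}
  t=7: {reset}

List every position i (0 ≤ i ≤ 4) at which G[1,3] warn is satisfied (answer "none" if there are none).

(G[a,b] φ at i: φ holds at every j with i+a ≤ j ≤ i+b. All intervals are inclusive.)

1, 2

Evaluate at each i in [0,4]:
  i=0: ✗ (fails at j=1)
  i=1: ✓ (all of [2,4])
  i=2: ✓ (all of [3,5])
  i=3: ✗ (fails at j=6)
  i=4: ✗ (fails at j=6)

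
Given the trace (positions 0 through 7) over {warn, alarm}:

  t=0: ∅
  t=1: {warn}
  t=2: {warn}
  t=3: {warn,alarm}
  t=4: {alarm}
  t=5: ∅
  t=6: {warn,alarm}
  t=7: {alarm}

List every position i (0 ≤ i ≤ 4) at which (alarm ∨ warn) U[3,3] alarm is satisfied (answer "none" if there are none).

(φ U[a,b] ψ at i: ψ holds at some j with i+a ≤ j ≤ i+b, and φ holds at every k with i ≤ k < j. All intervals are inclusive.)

Evaluate at each i in [0,4]:
  i=0: ✗ (lhs fails at k=0 before rhs at j=3)
  i=1: ✓ (rhs at j=4; lhs holds on [1,3])
  i=2: ✗ (no rhs in [5,5])
  i=3: ✗ (lhs fails at k=5 before rhs at j=6)
  i=4: ✗ (lhs fails at k=5 before rhs at j=7)

1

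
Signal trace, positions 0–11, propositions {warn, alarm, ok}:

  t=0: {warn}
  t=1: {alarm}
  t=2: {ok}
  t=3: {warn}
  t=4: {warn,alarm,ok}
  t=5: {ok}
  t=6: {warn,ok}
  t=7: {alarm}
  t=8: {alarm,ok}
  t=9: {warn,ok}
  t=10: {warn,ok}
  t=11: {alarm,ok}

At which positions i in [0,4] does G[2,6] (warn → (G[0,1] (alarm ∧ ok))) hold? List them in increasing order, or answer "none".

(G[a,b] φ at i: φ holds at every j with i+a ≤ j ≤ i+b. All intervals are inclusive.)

none

Evaluate at each i in [0,4]:
  i=0: ✗ (fails at j=3)
  i=1: ✗ (fails at j=3)
  i=2: ✗ (fails at j=4)
  i=3: ✗ (fails at j=6)
  i=4: ✗ (fails at j=6)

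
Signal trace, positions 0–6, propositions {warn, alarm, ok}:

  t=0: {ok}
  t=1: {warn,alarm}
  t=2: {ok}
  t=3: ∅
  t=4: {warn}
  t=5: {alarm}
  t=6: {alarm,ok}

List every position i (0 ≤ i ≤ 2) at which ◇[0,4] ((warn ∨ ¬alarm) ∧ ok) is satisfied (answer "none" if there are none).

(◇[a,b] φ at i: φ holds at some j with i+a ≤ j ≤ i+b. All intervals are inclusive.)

Evaluate at each i in [0,2]:
  i=0: ✓ (witness j=0)
  i=1: ✓ (witness j=2)
  i=2: ✓ (witness j=2)

0, 1, 2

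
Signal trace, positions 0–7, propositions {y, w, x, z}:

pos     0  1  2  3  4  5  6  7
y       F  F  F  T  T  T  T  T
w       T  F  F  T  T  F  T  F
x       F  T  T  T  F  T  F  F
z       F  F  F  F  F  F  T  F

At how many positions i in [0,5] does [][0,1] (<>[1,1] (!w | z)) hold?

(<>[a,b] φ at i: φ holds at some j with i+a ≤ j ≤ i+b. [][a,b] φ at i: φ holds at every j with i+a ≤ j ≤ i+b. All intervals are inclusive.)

Evaluate at each i in [0,5]:
  i=0: ✓ (all of [0,1])
  i=1: ✗ (fails at j=2)
  i=2: ✗ (fails at j=2)
  i=3: ✗ (fails at j=3)
  i=4: ✓ (all of [4,5])
  i=5: ✓ (all of [5,6])
Positions where it holds: {0, 4, 5} → 3.

3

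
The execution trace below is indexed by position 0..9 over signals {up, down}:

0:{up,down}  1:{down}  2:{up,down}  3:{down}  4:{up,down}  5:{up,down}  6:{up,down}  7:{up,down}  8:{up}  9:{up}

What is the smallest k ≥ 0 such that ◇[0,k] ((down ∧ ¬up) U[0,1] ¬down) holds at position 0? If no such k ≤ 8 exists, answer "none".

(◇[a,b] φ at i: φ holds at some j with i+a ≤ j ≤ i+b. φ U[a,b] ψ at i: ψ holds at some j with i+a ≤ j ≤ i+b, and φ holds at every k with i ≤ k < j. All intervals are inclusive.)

Scan j = 0,1,… for ((down ∧ ¬up) U[0,1] ¬down):
  j=0: fails
  j=1: fails
  j=2: fails
  j=3: fails
  j=4: fails
  j=5: fails
  j=6: fails
  j=7: fails
  j=8: holds
First hit at j=8, so smallest k = 8-0 = 8.

8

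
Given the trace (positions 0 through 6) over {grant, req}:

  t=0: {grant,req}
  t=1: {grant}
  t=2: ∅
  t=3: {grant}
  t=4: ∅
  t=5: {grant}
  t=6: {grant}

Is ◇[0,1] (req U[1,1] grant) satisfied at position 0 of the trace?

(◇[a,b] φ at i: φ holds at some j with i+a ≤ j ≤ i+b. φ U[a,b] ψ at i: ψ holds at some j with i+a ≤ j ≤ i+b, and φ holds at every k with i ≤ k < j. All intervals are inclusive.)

Check (req U[1,1] grant) at each j in [0,1]:
  j=0: holds
  j=1: fails
Found at j=0 → formula holds.

Yes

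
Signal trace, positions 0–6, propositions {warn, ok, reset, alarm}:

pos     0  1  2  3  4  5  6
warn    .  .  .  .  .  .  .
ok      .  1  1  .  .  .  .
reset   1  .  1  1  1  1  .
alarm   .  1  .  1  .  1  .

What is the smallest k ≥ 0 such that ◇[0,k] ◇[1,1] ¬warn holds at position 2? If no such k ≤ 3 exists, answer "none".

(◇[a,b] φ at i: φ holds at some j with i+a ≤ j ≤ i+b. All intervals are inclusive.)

Scan j = 2,3,… for ◇[1,1] ¬warn:
  j=2: holds
First hit at j=2, so smallest k = 2-2 = 0.

0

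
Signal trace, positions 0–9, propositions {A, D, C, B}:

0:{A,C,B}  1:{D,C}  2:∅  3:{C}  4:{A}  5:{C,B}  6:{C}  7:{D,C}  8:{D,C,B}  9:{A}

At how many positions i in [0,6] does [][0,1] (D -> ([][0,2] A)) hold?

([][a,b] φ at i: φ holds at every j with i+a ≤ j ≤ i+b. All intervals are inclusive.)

4

Evaluate at each i in [0,6]:
  i=0: ✗ (fails at j=1)
  i=1: ✗ (fails at j=1)
  i=2: ✓ (all of [2,3])
  i=3: ✓ (all of [3,4])
  i=4: ✓ (all of [4,5])
  i=5: ✓ (all of [5,6])
  i=6: ✗ (fails at j=7)
Positions where it holds: {2, 3, 4, 5} → 4.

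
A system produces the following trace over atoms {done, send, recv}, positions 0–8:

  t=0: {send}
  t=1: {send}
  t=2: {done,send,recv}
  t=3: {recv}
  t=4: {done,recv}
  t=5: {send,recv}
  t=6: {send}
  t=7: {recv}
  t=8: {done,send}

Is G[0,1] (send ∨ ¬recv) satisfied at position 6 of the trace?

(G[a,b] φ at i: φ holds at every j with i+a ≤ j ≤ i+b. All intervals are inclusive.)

False

Check (send ∨ ¬recv) at every j in [6,7]:
  j=6: true
  j=7: false
Fails at j=7 → formula fails.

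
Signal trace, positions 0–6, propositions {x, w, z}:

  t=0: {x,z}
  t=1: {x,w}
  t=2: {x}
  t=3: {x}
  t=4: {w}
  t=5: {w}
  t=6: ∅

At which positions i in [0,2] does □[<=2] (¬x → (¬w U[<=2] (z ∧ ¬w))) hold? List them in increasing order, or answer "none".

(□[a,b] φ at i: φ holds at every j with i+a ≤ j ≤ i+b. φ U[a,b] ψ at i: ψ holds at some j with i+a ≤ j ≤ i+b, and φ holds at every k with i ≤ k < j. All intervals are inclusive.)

Evaluate at each i in [0,2]:
  i=0: ✓ (all of [0,2])
  i=1: ✓ (all of [1,3])
  i=2: ✗ (fails at j=4)

0, 1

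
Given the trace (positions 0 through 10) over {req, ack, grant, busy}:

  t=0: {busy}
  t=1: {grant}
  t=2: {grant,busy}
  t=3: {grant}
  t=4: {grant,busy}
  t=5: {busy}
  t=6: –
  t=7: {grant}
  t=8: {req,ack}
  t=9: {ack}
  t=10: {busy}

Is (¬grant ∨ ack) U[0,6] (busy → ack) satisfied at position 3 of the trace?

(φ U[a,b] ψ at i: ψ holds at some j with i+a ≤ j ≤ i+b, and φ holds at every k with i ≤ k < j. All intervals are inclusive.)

Need some j in [3,9] with (busy → ack), and (¬grant ∨ ack) at every k in [3,j-1].
  j=3: (busy → ack) holds; no prefix to check → satisfied.

Holds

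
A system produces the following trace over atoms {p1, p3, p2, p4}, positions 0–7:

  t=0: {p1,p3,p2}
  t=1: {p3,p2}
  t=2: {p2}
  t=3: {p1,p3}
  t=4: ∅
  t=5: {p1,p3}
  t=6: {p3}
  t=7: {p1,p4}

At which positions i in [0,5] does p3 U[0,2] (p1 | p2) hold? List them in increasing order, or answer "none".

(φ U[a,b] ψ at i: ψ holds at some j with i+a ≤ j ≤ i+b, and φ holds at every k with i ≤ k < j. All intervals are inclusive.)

0, 1, 2, 3, 5

Evaluate at each i in [0,5]:
  i=0: ✓ (rhs at j=0)
  i=1: ✓ (rhs at j=1)
  i=2: ✓ (rhs at j=2)
  i=3: ✓ (rhs at j=3)
  i=4: ✗ (lhs fails at k=4 before rhs at j=5)
  i=5: ✓ (rhs at j=5)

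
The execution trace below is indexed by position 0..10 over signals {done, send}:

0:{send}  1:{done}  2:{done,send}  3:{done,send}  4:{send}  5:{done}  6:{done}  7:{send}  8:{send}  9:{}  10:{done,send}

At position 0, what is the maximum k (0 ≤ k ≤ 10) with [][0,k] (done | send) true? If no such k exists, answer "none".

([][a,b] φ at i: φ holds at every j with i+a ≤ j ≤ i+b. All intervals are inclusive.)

(done | send) must hold from j=0 onward; find where it first fails.
  j=0: holds
  j=1: holds
  j=2: holds
  j=3: holds
  j=4: holds
  j=5: holds
  j=6: holds
  j=7: holds
  j=8: holds
  j=9: fails
Holds on [0,8], so largest k = 8.

8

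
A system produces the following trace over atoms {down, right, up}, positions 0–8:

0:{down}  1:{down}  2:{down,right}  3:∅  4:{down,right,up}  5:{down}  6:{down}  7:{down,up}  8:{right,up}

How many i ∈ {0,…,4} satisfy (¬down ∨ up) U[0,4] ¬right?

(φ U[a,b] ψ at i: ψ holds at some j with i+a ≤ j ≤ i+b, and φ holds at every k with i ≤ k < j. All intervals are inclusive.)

Evaluate at each i in [0,4]:
  i=0: ✓ (rhs at j=0)
  i=1: ✓ (rhs at j=1)
  i=2: ✗ (lhs fails at k=2 before rhs at j=3)
  i=3: ✓ (rhs at j=3)
  i=4: ✓ (rhs at j=5; lhs holds on [4,4])
Positions where it holds: {0, 1, 3, 4} → 4.

4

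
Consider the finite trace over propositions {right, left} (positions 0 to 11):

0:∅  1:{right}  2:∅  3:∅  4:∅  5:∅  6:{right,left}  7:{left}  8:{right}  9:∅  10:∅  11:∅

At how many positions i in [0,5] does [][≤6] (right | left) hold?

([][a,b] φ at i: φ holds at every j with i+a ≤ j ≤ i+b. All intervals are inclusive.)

Evaluate at each i in [0,5]:
  i=0: ✗ (fails at j=0)
  i=1: ✗ (fails at j=2)
  i=2: ✗ (fails at j=2)
  i=3: ✗ (fails at j=3)
  i=4: ✗ (fails at j=4)
  i=5: ✗ (fails at j=5)
Positions where it holds: {} → 0.

0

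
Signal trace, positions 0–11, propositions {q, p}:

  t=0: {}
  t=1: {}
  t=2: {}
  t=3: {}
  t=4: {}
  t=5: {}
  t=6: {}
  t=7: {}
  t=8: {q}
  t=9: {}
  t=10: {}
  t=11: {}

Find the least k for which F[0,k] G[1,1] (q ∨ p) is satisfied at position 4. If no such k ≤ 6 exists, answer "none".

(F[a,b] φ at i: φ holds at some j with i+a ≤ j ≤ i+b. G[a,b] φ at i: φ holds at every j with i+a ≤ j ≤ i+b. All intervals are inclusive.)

3

Scan j = 4,5,… for G[1,1] (q ∨ p):
  j=4: fails
  j=5: fails
  j=6: fails
  j=7: holds
First hit at j=7, so smallest k = 7-4 = 3.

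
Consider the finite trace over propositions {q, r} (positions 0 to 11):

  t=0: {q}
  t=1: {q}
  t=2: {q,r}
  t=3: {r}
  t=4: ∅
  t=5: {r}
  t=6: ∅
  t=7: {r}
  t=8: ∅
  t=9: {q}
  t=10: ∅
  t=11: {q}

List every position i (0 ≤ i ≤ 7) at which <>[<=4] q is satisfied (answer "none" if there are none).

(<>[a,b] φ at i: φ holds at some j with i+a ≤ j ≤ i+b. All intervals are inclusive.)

0, 1, 2, 5, 6, 7

Evaluate at each i in [0,7]:
  i=0: ✓ (witness j=0)
  i=1: ✓ (witness j=1)
  i=2: ✓ (witness j=2)
  i=3: ✗ (none in [3,7])
  i=4: ✗ (none in [4,8])
  i=5: ✓ (witness j=9)
  i=6: ✓ (witness j=9)
  i=7: ✓ (witness j=9)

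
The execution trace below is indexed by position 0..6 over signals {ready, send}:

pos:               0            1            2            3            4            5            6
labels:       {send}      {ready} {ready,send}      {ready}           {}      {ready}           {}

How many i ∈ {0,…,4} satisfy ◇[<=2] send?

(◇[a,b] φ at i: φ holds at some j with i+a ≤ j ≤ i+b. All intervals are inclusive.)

Evaluate at each i in [0,4]:
  i=0: ✓ (witness j=0)
  i=1: ✓ (witness j=2)
  i=2: ✓ (witness j=2)
  i=3: ✗ (none in [3,5])
  i=4: ✗ (none in [4,6])
Positions where it holds: {0, 1, 2} → 3.

3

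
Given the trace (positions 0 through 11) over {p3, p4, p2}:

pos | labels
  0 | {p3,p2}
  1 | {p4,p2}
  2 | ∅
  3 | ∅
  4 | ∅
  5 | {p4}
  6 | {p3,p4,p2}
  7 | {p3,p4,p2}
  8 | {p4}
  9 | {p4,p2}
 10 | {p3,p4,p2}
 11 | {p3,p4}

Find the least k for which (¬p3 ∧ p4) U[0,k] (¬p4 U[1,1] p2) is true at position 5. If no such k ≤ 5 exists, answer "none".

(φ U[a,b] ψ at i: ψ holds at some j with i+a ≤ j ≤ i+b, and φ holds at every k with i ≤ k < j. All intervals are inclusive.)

Need earliest j ≥ 5 with (¬p4 U[1,1] p2), and (¬p3 ∧ p4) at every k in [5,j-1].
  j=5: rhs fails.
  j=6: rhs fails.
  j=7: rhs fails.
  j=8: rhs fails.
  j=9: rhs fails.
  j=10: rhs fails.
No witness within the range → none.

none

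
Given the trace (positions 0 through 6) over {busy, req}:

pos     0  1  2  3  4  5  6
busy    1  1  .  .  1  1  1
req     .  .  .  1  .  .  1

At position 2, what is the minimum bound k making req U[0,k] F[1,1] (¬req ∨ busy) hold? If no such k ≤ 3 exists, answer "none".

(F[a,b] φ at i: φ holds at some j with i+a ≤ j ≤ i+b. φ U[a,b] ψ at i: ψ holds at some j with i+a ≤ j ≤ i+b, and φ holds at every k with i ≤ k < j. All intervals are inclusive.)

Need earliest j ≥ 2 with F[1,1] (¬req ∨ busy), and req at every k in [2,j-1].
  j=2: rhs fails.
  j=3: rhs holds but lhs fails at k=2.
  j=4: rhs holds but lhs fails at k=2.
  j=5: rhs holds but lhs fails at k=2.
No witness within the range → none.

none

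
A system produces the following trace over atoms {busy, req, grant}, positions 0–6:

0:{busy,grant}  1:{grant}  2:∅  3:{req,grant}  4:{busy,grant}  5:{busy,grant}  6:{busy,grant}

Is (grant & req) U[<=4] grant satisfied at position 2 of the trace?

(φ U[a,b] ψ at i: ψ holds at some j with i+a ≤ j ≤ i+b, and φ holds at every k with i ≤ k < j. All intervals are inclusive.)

No

Need some j in [2,6] with grant, and (grant & req) at every k in [2,j-1].
  j=2: grant false.
  j=3: grant holds, but (grant & req) fails at k=2 → not this j.
  j=4: grant holds, but (grant & req) fails at k=2 → not this j.
  j=5: grant holds, but (grant & req) fails at k=2 → not this j.
  j=6: grant holds, but (grant & req) fails at k=2 → not this j.
No j in the window works → until fails.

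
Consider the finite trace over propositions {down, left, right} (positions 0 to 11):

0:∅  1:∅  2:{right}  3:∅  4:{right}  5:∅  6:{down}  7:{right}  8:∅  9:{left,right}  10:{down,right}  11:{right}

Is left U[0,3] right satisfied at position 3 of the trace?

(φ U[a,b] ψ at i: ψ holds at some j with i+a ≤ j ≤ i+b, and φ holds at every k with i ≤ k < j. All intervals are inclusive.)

Need some j in [3,6] with right, and left at every k in [3,j-1].
  j=3: right false.
  j=4: right holds, but left fails at k=3 → not this j.
  j=5: right false.
  j=6: right false.
No j in the window works → until fails.

No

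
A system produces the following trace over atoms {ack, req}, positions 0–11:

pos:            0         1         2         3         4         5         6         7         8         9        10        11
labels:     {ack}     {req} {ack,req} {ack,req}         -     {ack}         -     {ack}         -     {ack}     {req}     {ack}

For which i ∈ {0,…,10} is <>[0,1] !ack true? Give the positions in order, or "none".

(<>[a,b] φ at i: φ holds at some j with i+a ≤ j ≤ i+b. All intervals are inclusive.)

0, 1, 3, 4, 5, 6, 7, 8, 9, 10

Evaluate at each i in [0,10]:
  i=0: ✓ (witness j=1)
  i=1: ✓ (witness j=1)
  i=2: ✗ (none in [2,3])
  i=3: ✓ (witness j=4)
  i=4: ✓ (witness j=4)
  i=5: ✓ (witness j=6)
  i=6: ✓ (witness j=6)
  i=7: ✓ (witness j=8)
  i=8: ✓ (witness j=8)
  i=9: ✓ (witness j=10)
  i=10: ✓ (witness j=10)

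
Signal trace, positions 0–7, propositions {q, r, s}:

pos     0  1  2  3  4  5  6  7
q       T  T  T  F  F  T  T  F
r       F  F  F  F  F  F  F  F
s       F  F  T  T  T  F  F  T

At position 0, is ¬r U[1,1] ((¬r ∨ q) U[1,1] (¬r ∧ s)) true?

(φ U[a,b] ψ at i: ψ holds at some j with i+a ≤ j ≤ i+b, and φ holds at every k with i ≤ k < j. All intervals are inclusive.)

Holds

Need some j in [1,1] with ((¬r ∨ q) U[1,1] (¬r ∧ s)), and ¬r at every k in [0,j-1].
  j=1: ((¬r ∨ q) U[1,1] (¬r ∧ s)) holds; ¬r holds at every k in [0,0] → satisfied.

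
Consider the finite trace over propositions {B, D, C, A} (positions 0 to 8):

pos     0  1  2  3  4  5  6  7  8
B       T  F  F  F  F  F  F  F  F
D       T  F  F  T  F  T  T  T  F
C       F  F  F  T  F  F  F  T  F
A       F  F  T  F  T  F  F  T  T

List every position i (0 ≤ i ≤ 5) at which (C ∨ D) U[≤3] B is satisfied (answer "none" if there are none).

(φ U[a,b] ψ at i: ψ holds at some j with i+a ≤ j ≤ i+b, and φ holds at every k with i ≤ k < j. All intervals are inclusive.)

0

Evaluate at each i in [0,5]:
  i=0: ✓ (rhs at j=0)
  i=1: ✗ (no rhs in [1,4])
  i=2: ✗ (no rhs in [2,5])
  i=3: ✗ (no rhs in [3,6])
  i=4: ✗ (no rhs in [4,7])
  i=5: ✗ (no rhs in [5,8])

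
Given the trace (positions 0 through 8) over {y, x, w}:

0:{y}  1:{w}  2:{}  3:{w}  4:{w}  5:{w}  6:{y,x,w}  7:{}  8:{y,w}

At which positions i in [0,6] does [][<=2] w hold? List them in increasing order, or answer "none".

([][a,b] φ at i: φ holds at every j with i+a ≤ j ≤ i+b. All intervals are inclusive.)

3, 4

Evaluate at each i in [0,6]:
  i=0: ✗ (fails at j=0)
  i=1: ✗ (fails at j=2)
  i=2: ✗ (fails at j=2)
  i=3: ✓ (all of [3,5])
  i=4: ✓ (all of [4,6])
  i=5: ✗ (fails at j=7)
  i=6: ✗ (fails at j=7)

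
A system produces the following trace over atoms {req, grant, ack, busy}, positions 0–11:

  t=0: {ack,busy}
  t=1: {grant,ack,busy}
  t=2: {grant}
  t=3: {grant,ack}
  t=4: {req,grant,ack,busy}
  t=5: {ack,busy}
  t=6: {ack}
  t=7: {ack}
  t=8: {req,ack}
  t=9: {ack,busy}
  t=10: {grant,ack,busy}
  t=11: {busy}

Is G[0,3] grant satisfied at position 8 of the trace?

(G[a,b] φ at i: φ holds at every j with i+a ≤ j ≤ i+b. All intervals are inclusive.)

Does not hold

Check grant at every j in [8,11]:
  j=8: false
  j=9: false
  j=10: true
  j=11: false
Fails at j=8 → formula fails.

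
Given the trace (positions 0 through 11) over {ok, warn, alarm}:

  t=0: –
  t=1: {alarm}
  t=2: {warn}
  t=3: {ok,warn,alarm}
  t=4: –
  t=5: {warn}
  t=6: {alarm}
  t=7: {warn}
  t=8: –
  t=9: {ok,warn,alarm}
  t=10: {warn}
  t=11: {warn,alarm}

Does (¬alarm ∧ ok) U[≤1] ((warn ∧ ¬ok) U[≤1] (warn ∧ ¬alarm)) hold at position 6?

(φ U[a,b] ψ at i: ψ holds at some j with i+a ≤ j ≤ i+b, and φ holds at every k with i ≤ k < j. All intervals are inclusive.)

No

Need some j in [6,7] with ((warn ∧ ¬ok) U[≤1] (warn ∧ ¬alarm)), and (¬alarm ∧ ok) at every k in [6,j-1].
  j=6: ((warn ∧ ¬ok) U[≤1] (warn ∧ ¬alarm)) — fails.
  j=7: ((warn ∧ ¬ok) U[≤1] (warn ∧ ¬alarm)) holds, but (¬alarm ∧ ok) fails at k=6 → not this j.
No j in the window works → until fails.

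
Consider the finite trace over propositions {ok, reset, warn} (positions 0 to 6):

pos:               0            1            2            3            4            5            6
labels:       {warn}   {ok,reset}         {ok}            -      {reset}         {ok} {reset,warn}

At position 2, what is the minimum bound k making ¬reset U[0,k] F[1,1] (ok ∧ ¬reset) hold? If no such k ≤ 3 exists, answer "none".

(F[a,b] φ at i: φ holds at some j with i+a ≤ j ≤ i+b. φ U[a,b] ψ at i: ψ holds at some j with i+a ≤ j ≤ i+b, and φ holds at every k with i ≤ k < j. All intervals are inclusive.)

2

Need earliest j ≥ 2 with F[1,1] (ok ∧ ¬reset), and ¬reset at every k in [2,j-1].
  j=2: rhs fails.
  j=3: rhs fails.
  j=4: rhs holds; lhs holds on [2,3]. k = 2.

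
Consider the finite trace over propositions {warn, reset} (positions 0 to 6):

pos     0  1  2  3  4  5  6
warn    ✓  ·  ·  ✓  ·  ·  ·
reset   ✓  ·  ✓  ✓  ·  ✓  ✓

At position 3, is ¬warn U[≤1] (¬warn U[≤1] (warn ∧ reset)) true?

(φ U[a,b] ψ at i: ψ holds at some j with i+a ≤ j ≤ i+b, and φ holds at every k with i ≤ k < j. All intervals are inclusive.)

Need some j in [3,4] with (¬warn U[≤1] (warn ∧ reset)), and ¬warn at every k in [3,j-1].
  j=3: (¬warn U[≤1] (warn ∧ reset)) holds; no prefix to check → satisfied.

Yes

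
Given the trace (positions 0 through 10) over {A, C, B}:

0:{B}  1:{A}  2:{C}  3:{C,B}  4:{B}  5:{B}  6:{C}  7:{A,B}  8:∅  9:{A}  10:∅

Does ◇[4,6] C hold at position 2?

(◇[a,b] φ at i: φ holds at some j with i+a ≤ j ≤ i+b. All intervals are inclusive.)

Yes

Check C at each j in [6,8]:
  j=6: true
  j=7: false
  j=8: false
Found at j=6 → formula holds.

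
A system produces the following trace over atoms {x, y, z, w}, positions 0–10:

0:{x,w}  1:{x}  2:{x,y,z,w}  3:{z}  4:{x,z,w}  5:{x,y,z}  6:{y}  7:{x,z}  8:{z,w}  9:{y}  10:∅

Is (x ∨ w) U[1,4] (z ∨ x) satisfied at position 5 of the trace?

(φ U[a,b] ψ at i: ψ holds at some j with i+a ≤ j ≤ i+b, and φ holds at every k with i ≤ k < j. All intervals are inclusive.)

Need some j in [6,9] with (z ∨ x), and (x ∨ w) at every k in [5,j-1].
  j=6: (z ∨ x) false.
  j=7: (z ∨ x) holds, but (x ∨ w) fails at k=6 → not this j.
  j=8: (z ∨ x) holds, but (x ∨ w) fails at k=6 → not this j.
  j=9: (z ∨ x) false.
No j in the window works → until fails.

Does not hold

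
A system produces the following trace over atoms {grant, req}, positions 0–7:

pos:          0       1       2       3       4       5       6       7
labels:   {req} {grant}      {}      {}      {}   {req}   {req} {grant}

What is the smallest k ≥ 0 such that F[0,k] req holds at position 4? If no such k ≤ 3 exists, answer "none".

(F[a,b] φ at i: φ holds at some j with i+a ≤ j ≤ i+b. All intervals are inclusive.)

1

Scan j = 4,5,… for req:
  j=4: fails
  j=5: holds
First hit at j=5, so smallest k = 5-4 = 1.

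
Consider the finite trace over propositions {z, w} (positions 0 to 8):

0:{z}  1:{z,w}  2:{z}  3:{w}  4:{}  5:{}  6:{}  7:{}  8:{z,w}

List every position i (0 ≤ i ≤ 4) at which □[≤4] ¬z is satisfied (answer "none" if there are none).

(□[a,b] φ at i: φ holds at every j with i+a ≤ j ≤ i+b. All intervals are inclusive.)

Evaluate at each i in [0,4]:
  i=0: ✗ (fails at j=0)
  i=1: ✗ (fails at j=1)
  i=2: ✗ (fails at j=2)
  i=3: ✓ (all of [3,7])
  i=4: ✗ (fails at j=8)

3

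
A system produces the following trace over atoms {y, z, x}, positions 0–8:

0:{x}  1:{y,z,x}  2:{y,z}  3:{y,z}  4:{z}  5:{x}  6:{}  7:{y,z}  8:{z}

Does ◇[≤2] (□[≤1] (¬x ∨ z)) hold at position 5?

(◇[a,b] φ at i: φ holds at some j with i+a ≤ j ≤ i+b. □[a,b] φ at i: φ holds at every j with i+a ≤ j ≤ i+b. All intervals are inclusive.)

Yes

Check □[≤1] (¬x ∨ z) at each j in [5,7]:
  j=5: fails at 5
  j=6: holds on [6,7]
  j=7: holds on [7,8]
Found at j=6 → formula holds.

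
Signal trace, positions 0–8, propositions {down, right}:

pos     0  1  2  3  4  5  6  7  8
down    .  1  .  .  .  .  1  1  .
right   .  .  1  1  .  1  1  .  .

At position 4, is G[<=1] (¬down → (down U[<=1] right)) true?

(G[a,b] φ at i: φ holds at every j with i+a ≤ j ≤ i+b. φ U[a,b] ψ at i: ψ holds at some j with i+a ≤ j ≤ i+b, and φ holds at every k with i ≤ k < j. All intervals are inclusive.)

False

Check (¬down → (down U[<=1] right)) at every j in [4,5]:
  j=4: antecedent true; consequent fails → ✗
  j=5: antecedent true; consequent holds → ✓
Fails at j=4 → formula fails.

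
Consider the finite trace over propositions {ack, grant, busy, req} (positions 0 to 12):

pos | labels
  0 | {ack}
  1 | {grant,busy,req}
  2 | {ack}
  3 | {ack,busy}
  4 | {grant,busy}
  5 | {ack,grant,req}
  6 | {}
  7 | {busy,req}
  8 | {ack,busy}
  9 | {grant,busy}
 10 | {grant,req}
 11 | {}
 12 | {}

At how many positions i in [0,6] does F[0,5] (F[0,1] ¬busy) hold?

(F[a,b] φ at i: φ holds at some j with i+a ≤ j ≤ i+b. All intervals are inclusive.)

7

Evaluate at each i in [0,6]:
  i=0: ✓ (witness j=0)
  i=1: ✓ (witness j=1)
  i=2: ✓ (witness j=2)
  i=3: ✓ (witness j=4)
  i=4: ✓ (witness j=4)
  i=5: ✓ (witness j=5)
  i=6: ✓ (witness j=6)
Positions where it holds: {0, 1, 2, 3, 4, 5, 6} → 7.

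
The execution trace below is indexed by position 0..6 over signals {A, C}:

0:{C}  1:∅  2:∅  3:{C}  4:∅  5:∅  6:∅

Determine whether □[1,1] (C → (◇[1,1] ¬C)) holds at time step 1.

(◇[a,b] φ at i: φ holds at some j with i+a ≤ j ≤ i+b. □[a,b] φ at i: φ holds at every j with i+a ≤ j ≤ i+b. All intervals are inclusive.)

Holds

Check (C → (◇[1,1] ¬C)) at every j in [2,2]:
  j=2: antecedent false → ✓
All positions satisfy it → formula holds.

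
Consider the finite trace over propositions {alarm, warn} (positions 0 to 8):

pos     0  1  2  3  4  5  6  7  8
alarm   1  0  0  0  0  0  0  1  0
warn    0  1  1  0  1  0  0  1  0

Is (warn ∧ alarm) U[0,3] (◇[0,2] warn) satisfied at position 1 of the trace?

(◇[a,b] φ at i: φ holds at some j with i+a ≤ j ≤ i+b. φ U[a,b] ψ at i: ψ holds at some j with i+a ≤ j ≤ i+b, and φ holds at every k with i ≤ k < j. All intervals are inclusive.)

True

Need some j in [1,4] with ◇[0,2] warn, and (warn ∧ alarm) at every k in [1,j-1].
  j=1: ◇[0,2] warn holds; no prefix to check → satisfied.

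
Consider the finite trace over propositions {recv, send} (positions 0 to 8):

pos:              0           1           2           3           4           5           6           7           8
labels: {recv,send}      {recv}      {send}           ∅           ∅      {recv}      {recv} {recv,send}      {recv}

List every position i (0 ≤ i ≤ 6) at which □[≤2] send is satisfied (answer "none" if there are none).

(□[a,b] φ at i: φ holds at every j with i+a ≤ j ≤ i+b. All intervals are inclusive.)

Evaluate at each i in [0,6]:
  i=0: ✗ (fails at j=1)
  i=1: ✗ (fails at j=1)
  i=2: ✗ (fails at j=3)
  i=3: ✗ (fails at j=3)
  i=4: ✗ (fails at j=4)
  i=5: ✗ (fails at j=5)
  i=6: ✗ (fails at j=6)

none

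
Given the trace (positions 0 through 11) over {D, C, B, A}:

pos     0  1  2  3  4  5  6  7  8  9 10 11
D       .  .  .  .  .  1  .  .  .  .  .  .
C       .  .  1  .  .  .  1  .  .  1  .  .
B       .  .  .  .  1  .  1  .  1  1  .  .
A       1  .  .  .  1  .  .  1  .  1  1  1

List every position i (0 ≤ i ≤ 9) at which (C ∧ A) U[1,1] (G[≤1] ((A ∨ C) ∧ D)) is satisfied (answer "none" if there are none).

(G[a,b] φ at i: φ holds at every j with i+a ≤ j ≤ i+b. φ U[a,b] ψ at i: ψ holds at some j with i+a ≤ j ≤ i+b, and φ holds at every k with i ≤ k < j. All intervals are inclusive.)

none

Evaluate at each i in [0,9]:
  i=0: ✗ (no rhs in [1,1])
  i=1: ✗ (no rhs in [2,2])
  i=2: ✗ (no rhs in [3,3])
  i=3: ✗ (no rhs in [4,4])
  i=4: ✗ (no rhs in [5,5])
  i=5: ✗ (no rhs in [6,6])
  i=6: ✗ (no rhs in [7,7])
  i=7: ✗ (no rhs in [8,8])
  i=8: ✗ (no rhs in [9,9])
  i=9: ✗ (no rhs in [10,10])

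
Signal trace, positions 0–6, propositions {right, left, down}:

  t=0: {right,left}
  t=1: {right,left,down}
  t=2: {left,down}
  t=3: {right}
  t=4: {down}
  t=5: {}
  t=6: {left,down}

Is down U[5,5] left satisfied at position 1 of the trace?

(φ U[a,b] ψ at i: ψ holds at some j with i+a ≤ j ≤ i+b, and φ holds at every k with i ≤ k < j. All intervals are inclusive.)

Does not hold

Need some j in [6,6] with left, and down at every k in [1,j-1].
  j=6: left holds, but down fails at k=3 → not this j.
No j in the window works → until fails.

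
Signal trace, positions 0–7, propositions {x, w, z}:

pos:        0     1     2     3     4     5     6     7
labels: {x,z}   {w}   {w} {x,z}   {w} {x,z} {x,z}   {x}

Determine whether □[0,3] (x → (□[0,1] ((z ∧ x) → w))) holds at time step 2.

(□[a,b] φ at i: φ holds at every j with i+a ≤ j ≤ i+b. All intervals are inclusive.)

No

Check (x → (□[0,1] ((z ∧ x) → w))) at every j in [2,5]:
  j=2: antecedent false → ✓
  j=3: antecedent true; consequent fails at 3 → ✗
  j=4: antecedent false → ✓
  j=5: antecedent true; consequent fails at 5 → ✗
Fails at j=3 → formula fails.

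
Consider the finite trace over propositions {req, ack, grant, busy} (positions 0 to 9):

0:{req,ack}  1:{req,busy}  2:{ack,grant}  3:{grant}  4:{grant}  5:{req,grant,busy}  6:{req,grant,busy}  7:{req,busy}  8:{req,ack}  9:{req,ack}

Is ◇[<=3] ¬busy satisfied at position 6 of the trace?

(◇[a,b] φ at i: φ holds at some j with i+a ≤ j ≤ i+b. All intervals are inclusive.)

Check ¬busy at each j in [6,9]:
  j=6: false
  j=7: false
  j=8: true
  j=9: true
Found at j=8 → formula holds.

Yes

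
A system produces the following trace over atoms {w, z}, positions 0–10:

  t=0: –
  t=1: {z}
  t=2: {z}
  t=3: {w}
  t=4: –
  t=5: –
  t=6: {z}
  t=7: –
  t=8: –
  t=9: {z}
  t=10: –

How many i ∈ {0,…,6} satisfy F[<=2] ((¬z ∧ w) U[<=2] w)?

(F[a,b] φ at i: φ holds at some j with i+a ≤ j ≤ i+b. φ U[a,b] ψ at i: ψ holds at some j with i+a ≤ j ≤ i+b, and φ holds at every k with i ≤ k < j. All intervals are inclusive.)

Evaluate at each i in [0,6]:
  i=0: ✗ (none in [0,2])
  i=1: ✓ (witness j=3)
  i=2: ✓ (witness j=3)
  i=3: ✓ (witness j=3)
  i=4: ✗ (none in [4,6])
  i=5: ✗ (none in [5,7])
  i=6: ✗ (none in [6,8])
Positions where it holds: {1, 2, 3} → 3.

3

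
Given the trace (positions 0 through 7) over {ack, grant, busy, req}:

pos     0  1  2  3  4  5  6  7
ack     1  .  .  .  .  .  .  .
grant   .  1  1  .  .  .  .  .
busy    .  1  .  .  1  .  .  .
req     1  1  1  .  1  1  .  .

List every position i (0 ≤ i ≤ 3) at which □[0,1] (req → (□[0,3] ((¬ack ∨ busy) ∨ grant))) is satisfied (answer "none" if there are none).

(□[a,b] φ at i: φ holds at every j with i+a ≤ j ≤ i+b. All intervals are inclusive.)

Evaluate at each i in [0,3]:
  i=0: ✗ (fails at j=0)
  i=1: ✓ (all of [1,2])
  i=2: ✓ (all of [2,3])
  i=3: ✓ (all of [3,4])

1, 2, 3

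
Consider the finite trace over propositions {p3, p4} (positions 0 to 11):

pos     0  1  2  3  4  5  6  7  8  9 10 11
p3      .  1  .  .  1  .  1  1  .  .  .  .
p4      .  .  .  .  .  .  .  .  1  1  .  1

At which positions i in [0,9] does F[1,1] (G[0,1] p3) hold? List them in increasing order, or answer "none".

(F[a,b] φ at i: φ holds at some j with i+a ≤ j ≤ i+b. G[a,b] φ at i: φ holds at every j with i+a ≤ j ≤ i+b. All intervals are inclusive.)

Evaluate at each i in [0,9]:
  i=0: ✗ (none in [1,1])
  i=1: ✗ (none in [2,2])
  i=2: ✗ (none in [3,3])
  i=3: ✗ (none in [4,4])
  i=4: ✗ (none in [5,5])
  i=5: ✓ (witness j=6)
  i=6: ✗ (none in [7,7])
  i=7: ✗ (none in [8,8])
  i=8: ✗ (none in [9,9])
  i=9: ✗ (none in [10,10])

5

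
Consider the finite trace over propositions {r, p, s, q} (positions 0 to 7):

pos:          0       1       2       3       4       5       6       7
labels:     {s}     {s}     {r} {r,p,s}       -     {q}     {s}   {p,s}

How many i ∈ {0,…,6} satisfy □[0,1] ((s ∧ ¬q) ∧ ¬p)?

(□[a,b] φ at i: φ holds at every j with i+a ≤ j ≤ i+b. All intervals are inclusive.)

1

Evaluate at each i in [0,6]:
  i=0: ✓ (all of [0,1])
  i=1: ✗ (fails at j=2)
  i=2: ✗ (fails at j=2)
  i=3: ✗ (fails at j=3)
  i=4: ✗ (fails at j=4)
  i=5: ✗ (fails at j=5)
  i=6: ✗ (fails at j=7)
Positions where it holds: {0} → 1.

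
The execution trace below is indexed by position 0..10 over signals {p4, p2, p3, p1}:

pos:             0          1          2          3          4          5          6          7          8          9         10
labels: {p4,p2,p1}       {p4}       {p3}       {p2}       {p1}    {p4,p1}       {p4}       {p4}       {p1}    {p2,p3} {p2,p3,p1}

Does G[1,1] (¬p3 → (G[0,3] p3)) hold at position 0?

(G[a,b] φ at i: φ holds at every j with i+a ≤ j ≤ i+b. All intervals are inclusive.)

Check (¬p3 → (G[0,3] p3)) at every j in [1,1]:
  j=1: antecedent true; consequent fails at 1 → ✗
Fails at j=1 → formula fails.

No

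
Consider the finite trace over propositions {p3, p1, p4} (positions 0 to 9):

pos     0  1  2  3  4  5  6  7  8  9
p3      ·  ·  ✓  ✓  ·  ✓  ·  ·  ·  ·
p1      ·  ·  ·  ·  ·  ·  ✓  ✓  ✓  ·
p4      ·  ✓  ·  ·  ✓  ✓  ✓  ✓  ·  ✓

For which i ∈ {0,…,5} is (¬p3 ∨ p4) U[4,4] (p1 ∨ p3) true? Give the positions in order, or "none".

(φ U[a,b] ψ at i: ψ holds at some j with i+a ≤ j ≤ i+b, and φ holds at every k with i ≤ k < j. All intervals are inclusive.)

4

Evaluate at each i in [0,5]:
  i=0: ✗ (no rhs in [4,4])
  i=1: ✗ (lhs fails at k=2 before rhs at j=5)
  i=2: ✗ (lhs fails at k=2 before rhs at j=6)
  i=3: ✗ (lhs fails at k=3 before rhs at j=7)
  i=4: ✓ (rhs at j=8; lhs holds on [4,7])
  i=5: ✗ (no rhs in [9,9])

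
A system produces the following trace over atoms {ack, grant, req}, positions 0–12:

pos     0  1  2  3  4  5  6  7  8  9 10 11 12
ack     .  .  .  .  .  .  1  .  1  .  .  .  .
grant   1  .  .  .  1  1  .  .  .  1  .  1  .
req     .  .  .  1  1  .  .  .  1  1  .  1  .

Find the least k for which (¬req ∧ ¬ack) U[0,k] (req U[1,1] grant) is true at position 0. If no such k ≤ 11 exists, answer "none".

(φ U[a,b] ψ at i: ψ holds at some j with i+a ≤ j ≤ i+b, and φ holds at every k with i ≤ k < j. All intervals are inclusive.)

Need earliest j ≥ 0 with (req U[1,1] grant), and (¬req ∧ ¬ack) at every k in [0,j-1].
  j=0: rhs fails.
  j=1: rhs fails.
  j=2: rhs fails.
  j=3: rhs holds; lhs holds on [0,2]. k = 3.

3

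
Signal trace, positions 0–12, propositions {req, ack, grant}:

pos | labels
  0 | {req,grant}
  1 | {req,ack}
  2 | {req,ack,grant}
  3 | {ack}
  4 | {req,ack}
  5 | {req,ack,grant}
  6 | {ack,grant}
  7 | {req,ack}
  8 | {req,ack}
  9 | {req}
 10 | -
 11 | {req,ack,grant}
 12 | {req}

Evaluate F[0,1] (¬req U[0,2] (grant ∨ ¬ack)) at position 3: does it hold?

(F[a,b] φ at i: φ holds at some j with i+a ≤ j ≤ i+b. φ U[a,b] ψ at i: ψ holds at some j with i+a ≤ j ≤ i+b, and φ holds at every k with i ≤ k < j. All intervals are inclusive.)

Check (¬req U[0,2] (grant ∨ ¬ack)) at each j in [3,4]:
  j=3: fails
  j=4: fails
No position in the window satisfies it → formula fails.

No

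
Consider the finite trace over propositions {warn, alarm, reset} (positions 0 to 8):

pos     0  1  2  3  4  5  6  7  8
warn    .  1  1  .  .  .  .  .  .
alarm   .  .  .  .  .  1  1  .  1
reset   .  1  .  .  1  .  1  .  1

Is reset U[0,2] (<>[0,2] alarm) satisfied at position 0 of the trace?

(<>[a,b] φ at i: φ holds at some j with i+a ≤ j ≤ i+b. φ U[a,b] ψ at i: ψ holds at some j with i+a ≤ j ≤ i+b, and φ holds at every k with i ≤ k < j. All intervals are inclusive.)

False

Need some j in [0,2] with <>[0,2] alarm, and reset at every k in [0,j-1].
  j=0: <>[0,2] alarm — fails (none in [0,2]).
  j=1: <>[0,2] alarm — fails (none in [1,3]).
  j=2: <>[0,2] alarm — fails (none in [2,4]).
No j in the window works → until fails.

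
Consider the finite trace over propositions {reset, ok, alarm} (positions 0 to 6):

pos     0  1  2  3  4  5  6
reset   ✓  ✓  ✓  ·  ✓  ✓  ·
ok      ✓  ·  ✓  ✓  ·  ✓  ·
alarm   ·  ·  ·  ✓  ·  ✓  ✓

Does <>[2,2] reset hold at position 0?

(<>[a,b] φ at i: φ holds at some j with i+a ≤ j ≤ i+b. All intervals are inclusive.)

Holds

Check reset at each j in [2,2]:
  j=2: true
Found at j=2 → formula holds.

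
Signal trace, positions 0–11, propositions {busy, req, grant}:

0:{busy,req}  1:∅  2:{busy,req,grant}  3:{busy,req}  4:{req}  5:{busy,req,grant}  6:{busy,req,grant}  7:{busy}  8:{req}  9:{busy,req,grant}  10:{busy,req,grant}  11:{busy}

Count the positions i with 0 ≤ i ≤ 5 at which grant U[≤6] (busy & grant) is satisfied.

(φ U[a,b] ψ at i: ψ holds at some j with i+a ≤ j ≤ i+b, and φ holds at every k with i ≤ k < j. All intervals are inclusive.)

Evaluate at each i in [0,5]:
  i=0: ✗ (lhs fails at k=0 before rhs at j=2)
  i=1: ✗ (lhs fails at k=1 before rhs at j=2)
  i=2: ✓ (rhs at j=2)
  i=3: ✗ (lhs fails at k=3 before rhs at j=5)
  i=4: ✗ (lhs fails at k=4 before rhs at j=5)
  i=5: ✓ (rhs at j=5)
Positions where it holds: {2, 5} → 2.

2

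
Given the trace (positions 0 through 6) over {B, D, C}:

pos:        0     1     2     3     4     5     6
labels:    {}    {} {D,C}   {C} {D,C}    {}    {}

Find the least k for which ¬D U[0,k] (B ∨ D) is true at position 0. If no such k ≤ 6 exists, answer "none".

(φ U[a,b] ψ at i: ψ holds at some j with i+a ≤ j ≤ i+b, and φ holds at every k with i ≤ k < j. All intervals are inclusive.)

Need earliest j ≥ 0 with (B ∨ D), and ¬D at every k in [0,j-1].
  j=0: rhs fails.
  j=1: rhs fails.
  j=2: rhs holds; lhs holds on [0,1]. k = 2.

2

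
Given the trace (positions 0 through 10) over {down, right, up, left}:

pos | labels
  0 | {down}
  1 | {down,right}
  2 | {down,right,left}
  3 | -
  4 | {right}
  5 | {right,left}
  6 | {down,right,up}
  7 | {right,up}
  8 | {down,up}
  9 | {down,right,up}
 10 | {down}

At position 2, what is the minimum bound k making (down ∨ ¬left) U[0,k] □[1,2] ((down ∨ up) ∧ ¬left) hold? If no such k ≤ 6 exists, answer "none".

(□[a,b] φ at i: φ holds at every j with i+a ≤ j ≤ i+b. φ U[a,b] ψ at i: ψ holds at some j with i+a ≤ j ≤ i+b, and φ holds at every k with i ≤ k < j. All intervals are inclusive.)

Need earliest j ≥ 2 with □[1,2] ((down ∨ up) ∧ ¬left), and (down ∨ ¬left) at every k in [2,j-1].
  j=2: rhs fails.
  j=3: rhs fails.
  j=4: rhs fails.
  j=5: rhs holds; lhs holds on [2,4]. k = 3.

3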